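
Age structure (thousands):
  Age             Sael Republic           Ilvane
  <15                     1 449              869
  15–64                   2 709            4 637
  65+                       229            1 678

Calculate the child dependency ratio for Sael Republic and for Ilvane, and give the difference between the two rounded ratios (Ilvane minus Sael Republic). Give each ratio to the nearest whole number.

Sael Republic: 1 449 / 2 709 × 100 = 53
Ilvane: 869 / 4 637 × 100 = 19

Sael Republic: 53
Ilvane: 19
Difference: -34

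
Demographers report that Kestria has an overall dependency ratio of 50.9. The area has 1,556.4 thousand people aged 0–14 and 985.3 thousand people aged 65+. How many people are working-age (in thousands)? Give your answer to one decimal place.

Working-age: 4,993.5

Total dependency ratio = (youth + elderly) / working-age × 100
50.9 = (1,556.4 + 985.3) / W × 100
⇒ 4,993.5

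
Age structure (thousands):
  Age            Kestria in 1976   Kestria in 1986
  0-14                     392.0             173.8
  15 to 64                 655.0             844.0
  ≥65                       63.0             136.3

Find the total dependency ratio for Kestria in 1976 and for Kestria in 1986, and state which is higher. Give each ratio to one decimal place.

Kestria in 1976: 69.5
Kestria in 1986: 36.7
Higher: Kestria in 1976

Kestria in 1976: (392.0 + 63.0) / 655.0 × 100 = 455.0 / 655.0 × 100 = 69.5
Kestria in 1986: (173.8 + 136.3) / 844.0 × 100 = 310.1 / 844.0 × 100 = 36.7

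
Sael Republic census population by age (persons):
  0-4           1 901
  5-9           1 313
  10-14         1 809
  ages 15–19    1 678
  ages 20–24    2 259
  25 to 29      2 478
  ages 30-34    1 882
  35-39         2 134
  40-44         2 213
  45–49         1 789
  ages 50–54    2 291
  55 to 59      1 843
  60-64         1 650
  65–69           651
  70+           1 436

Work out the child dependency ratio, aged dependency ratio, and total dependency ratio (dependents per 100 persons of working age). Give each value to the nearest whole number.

Youth dependency ratio: 25
Old-age dependency ratio: 10
Total dependency ratio: 35

0–14: 1 901 + 1 313 + 1 809 = 5 023
15–64: 1 678 + 2 259 + 2 478 + 1 882 + 2 134 + 2 213 + 1 789 + 2 291 + 1 843 + 1 650 = 20 217
65+: 651 + 1 436 = 2 087
Youth dependency ratio = 5 023 / 20 217 × 100 = 25
Old-age dependency ratio = 2 087 / 20 217 × 100 = 10
Total dependency ratio = (5 023 + 2 087) / 20 217 × 100 = 7 110 / 20 217 × 100 = 35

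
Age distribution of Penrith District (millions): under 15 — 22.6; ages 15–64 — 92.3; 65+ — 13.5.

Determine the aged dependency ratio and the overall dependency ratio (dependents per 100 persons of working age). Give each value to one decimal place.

Old-age dependency ratio: 14.6
Total dependency ratio: 39.1

Old-age dependency ratio = 13.5 / 92.3 × 100 = 14.6
Total dependency ratio = (22.6 + 13.5) / 92.3 × 100 = 36.1 / 92.3 × 100 = 39.1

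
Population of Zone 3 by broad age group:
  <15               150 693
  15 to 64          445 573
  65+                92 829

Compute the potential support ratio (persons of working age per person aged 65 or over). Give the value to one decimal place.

Potential support ratio = 445 573 / 92 829 = 4.8

Potential support ratio: 4.8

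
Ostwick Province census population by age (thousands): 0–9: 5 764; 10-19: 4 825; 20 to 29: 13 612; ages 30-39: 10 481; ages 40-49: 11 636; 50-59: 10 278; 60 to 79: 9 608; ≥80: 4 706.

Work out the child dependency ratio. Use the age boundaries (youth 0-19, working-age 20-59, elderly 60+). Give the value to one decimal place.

Youth dependency ratio: 23.0

0–19: 5 764 + 4 825 = 10 589
20–59: 13 612 + 10 481 + 11 636 + 10 278 = 46 007
60+: 9 608 + 4 706 = 14 314
Youth dependency ratio = 10 589 / 46 007 × 100 = 23.0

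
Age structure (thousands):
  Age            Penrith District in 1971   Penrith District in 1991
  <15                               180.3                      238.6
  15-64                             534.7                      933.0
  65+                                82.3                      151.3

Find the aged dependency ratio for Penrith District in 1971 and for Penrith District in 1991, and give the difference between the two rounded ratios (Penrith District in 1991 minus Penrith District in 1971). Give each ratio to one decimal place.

Penrith District in 1971: 82.3 / 534.7 × 100 = 15.4
Penrith District in 1991: 151.3 / 933.0 × 100 = 16.2

Penrith District in 1971: 15.4
Penrith District in 1991: 16.2
Difference: +0.8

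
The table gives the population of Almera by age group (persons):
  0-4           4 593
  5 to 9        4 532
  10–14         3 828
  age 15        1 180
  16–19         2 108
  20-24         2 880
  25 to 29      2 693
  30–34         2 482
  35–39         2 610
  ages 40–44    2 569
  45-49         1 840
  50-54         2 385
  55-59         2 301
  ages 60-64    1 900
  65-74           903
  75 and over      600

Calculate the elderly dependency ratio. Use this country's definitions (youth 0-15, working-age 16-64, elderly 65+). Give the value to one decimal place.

0–15: 4 593 + 4 532 + 3 828 + 1 180 = 14 133
16–64: 2 108 + 2 880 + 2 693 + 2 482 + 2 610 + 2 569 + 1 840 + 2 385 + 2 301 + 1 900 = 23 768
65+: 903 + 600 = 1 503
Old-age dependency ratio = 1 503 / 23 768 × 100 = 6.3

Old-age dependency ratio: 6.3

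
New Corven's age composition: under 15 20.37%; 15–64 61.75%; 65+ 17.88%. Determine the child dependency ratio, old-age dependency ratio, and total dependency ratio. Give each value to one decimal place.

Youth dependency ratio: 33.0
Old-age dependency ratio: 29.0
Total dependency ratio: 61.9

Youth dependency ratio = 20.37 / 61.75 × 100 = 33.0
Old-age dependency ratio = 17.88 / 61.75 × 100 = 29.0
Total dependency ratio = (20.37 + 17.88) / 61.75 × 100 = 38.25 / 61.75 × 100 = 61.9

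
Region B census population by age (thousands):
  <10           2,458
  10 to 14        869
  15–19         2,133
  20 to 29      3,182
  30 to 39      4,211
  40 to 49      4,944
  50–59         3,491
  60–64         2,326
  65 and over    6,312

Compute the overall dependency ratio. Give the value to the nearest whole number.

Total dependency ratio: 48

0–14: 2,458 + 869 = 3,327
15–64: 2,133 + 3,182 + 4,211 + 4,944 + 3,491 + 2,326 = 20,287
65+: 6,312
Total dependency ratio = (3,327 + 6,312) / 20,287 × 100 = 9,639 / 20,287 × 100 = 48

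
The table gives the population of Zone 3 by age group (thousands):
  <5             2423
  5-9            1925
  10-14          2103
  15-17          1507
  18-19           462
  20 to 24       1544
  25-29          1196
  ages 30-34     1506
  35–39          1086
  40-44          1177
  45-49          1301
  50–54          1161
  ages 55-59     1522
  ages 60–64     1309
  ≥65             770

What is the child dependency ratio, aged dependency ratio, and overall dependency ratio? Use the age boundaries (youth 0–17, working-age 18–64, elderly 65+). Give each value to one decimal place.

Youth dependency ratio: 64.9
Old-age dependency ratio: 6.3
Total dependency ratio: 71.2

0–17: 2423 + 1925 + 2103 + 1507 = 7958
18–64: 462 + 1544 + 1196 + 1506 + 1086 + 1177 + 1301 + 1161 + 1522 + 1309 = 12264
65+: 770
Youth dependency ratio = 7958 / 12264 × 100 = 64.9
Old-age dependency ratio = 770 / 12264 × 100 = 6.3
Total dependency ratio = (7958 + 770) / 12264 × 100 = 8728 / 12264 × 100 = 71.2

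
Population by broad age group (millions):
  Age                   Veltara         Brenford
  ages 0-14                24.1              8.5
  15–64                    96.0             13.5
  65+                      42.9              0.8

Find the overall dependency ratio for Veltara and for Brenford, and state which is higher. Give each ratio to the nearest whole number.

Veltara: (24.1 + 42.9) / 96.0 × 100 = 67.0 / 96.0 × 100 = 70
Brenford: (8.5 + 0.8) / 13.5 × 100 = 9.3 / 13.5 × 100 = 69

Veltara: 70
Brenford: 69
Higher: Veltara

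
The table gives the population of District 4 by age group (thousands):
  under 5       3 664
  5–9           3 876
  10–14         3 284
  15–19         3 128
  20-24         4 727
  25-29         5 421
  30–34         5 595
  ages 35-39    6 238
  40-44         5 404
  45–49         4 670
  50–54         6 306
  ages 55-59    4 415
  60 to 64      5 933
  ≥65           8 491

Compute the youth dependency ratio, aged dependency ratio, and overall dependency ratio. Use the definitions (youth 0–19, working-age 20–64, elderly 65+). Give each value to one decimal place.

0–19: 3 664 + 3 876 + 3 284 + 3 128 = 13 952
20–64: 4 727 + 5 421 + 5 595 + 6 238 + 5 404 + 4 670 + 6 306 + 4 415 + 5 933 = 48 709
65+: 8 491
Youth dependency ratio = 13 952 / 48 709 × 100 = 28.6
Old-age dependency ratio = 8 491 / 48 709 × 100 = 17.4
Total dependency ratio = (13 952 + 8 491) / 48 709 × 100 = 22 443 / 48 709 × 100 = 46.1

Youth dependency ratio: 28.6
Old-age dependency ratio: 17.4
Total dependency ratio: 46.1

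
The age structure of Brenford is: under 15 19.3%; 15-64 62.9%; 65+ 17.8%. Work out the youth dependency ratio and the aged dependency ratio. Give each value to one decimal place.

Youth dependency ratio: 30.7
Old-age dependency ratio: 28.3

Youth dependency ratio = 19.3 / 62.9 × 100 = 30.7
Old-age dependency ratio = 17.8 / 62.9 × 100 = 28.3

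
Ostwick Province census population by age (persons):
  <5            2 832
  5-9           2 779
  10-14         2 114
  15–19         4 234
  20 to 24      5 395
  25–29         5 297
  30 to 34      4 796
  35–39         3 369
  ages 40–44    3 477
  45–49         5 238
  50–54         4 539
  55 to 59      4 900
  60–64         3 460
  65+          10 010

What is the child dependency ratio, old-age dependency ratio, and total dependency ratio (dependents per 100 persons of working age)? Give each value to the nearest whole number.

Youth dependency ratio: 17
Old-age dependency ratio: 22
Total dependency ratio: 40

0–14: 2 832 + 2 779 + 2 114 = 7 725
15–64: 4 234 + 5 395 + 5 297 + 4 796 + 3 369 + 3 477 + 5 238 + 4 539 + 4 900 + 3 460 = 44 705
65+: 10 010
Youth dependency ratio = 7 725 / 44 705 × 100 = 17
Old-age dependency ratio = 10 010 / 44 705 × 100 = 22
Total dependency ratio = (7 725 + 10 010) / 44 705 × 100 = 17 735 / 44 705 × 100 = 40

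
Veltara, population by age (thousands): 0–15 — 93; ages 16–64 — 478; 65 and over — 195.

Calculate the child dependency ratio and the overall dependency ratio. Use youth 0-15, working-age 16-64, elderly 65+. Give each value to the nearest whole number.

Youth dependency ratio = 93 / 478 × 100 = 19
Total dependency ratio = (93 + 195) / 478 × 100 = 288 / 478 × 100 = 60

Youth dependency ratio: 19
Total dependency ratio: 60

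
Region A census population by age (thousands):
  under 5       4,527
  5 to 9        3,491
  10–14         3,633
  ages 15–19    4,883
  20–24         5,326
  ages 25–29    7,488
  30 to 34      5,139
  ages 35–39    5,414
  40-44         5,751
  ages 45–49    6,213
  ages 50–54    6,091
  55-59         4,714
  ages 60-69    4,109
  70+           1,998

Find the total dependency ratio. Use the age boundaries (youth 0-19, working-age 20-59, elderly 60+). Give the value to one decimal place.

0–19: 4,527 + 3,491 + 3,633 + 4,883 = 16,534
20–59: 5,326 + 7,488 + 5,139 + 5,414 + 5,751 + 6,213 + 6,091 + 4,714 = 46,136
60+: 4,109 + 1,998 = 6,107
Total dependency ratio = (16,534 + 6,107) / 46,136 × 100 = 22,641 / 46,136 × 100 = 49.1

Total dependency ratio: 49.1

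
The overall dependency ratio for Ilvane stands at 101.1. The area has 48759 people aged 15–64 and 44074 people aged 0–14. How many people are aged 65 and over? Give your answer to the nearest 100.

Aged 65 and over: 5200

Total dependency ratio = (youth + elderly) / working-age × 100
101.1 = (44074 + E) / 48759 × 100
⇒ 5200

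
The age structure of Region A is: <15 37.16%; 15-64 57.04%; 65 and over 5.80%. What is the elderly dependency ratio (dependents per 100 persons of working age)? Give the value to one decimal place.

Old-age dependency ratio = 5.80 / 57.04 × 100 = 10.2

Old-age dependency ratio: 10.2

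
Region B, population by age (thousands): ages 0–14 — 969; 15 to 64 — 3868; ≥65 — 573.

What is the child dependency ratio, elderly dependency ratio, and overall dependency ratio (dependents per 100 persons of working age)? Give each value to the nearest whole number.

Youth dependency ratio = 969 / 3868 × 100 = 25
Old-age dependency ratio = 573 / 3868 × 100 = 15
Total dependency ratio = (969 + 573) / 3868 × 100 = 1542 / 3868 × 100 = 40

Youth dependency ratio: 25
Old-age dependency ratio: 15
Total dependency ratio: 40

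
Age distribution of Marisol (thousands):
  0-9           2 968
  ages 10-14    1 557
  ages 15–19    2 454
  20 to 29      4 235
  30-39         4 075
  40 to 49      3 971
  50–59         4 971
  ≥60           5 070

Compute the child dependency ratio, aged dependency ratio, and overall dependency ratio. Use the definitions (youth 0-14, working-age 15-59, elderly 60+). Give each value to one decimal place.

Youth dependency ratio: 23.0
Old-age dependency ratio: 25.7
Total dependency ratio: 48.7

0–14: 2 968 + 1 557 = 4 525
15–59: 2 454 + 4 235 + 4 075 + 3 971 + 4 971 = 19 706
60+: 5 070
Youth dependency ratio = 4 525 / 19 706 × 100 = 23.0
Old-age dependency ratio = 5 070 / 19 706 × 100 = 25.7
Total dependency ratio = (4 525 + 5 070) / 19 706 × 100 = 9 595 / 19 706 × 100 = 48.7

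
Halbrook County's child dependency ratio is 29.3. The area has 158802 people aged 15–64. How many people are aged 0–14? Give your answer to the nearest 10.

Aged 0–14: 46530

Youth dependency ratio = youth / working-age × 100
29.3 = Y / 158802 × 100
⇒ 46530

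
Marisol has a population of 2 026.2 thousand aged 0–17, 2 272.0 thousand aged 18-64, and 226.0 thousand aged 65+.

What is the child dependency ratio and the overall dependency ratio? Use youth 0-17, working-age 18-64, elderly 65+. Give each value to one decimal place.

Youth dependency ratio = 2 026.2 / 2 272.0 × 100 = 89.2
Total dependency ratio = (2 026.2 + 226.0) / 2 272.0 × 100 = 2 252.2 / 2 272.0 × 100 = 99.1

Youth dependency ratio: 89.2
Total dependency ratio: 99.1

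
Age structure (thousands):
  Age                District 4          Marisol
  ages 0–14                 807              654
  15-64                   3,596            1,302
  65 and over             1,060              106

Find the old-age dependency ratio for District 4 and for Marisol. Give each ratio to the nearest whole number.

District 4: 29
Marisol: 8

District 4: 1,060 / 3,596 × 100 = 29
Marisol: 106 / 1,302 × 100 = 8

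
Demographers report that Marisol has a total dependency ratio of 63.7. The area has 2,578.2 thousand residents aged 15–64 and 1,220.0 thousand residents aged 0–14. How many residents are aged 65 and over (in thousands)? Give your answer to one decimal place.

Aged 65 and over: 422.3

Total dependency ratio = (youth + elderly) / working-age × 100
63.7 = (1,220.0 + E) / 2,578.2 × 100
⇒ 422.3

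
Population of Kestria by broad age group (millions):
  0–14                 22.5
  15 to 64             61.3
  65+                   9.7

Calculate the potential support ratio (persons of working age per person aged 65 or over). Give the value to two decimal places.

Potential support ratio = 61.3 / 9.7 = 6.32

Potential support ratio: 6.32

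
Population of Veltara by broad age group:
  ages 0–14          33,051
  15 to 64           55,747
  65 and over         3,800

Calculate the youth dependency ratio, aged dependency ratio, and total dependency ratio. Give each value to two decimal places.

Youth dependency ratio: 59.29
Old-age dependency ratio: 6.82
Total dependency ratio: 66.10

Youth dependency ratio = 33,051 / 55,747 × 100 = 59.29
Old-age dependency ratio = 3,800 / 55,747 × 100 = 6.82
Total dependency ratio = (33,051 + 3,800) / 55,747 × 100 = 36,851 / 55,747 × 100 = 66.10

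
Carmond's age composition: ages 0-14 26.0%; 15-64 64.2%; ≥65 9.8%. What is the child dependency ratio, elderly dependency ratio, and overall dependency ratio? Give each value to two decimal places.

Youth dependency ratio: 40.50
Old-age dependency ratio: 15.26
Total dependency ratio: 55.76

Youth dependency ratio = 26.0 / 64.2 × 100 = 40.50
Old-age dependency ratio = 9.8 / 64.2 × 100 = 15.26
Total dependency ratio = (26.0 + 9.8) / 64.2 × 100 = 35.8 / 64.2 × 100 = 55.76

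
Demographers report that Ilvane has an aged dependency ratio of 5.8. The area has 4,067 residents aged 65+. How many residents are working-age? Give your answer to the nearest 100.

Old-age dependency ratio = elderly / working-age × 100
5.8 = 4,067 / W × 100
⇒ 70,100

Working-age: 70,100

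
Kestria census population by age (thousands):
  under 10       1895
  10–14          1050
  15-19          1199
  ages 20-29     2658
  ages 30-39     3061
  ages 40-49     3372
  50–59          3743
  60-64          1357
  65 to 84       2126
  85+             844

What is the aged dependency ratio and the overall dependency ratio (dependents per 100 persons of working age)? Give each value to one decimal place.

Old-age dependency ratio: 19.3
Total dependency ratio: 38.4

0–14: 1895 + 1050 = 2945
15–64: 1199 + 2658 + 3061 + 3372 + 3743 + 1357 = 15390
65+: 2126 + 844 = 2970
Old-age dependency ratio = 2970 / 15390 × 100 = 19.3
Total dependency ratio = (2945 + 2970) / 15390 × 100 = 5915 / 15390 × 100 = 38.4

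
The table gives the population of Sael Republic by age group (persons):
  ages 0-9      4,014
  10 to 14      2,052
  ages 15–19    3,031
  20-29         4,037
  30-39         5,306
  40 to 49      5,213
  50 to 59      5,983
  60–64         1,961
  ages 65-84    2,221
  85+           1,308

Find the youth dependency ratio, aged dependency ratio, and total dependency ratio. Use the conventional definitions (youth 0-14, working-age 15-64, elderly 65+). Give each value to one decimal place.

0–14: 4,014 + 2,052 = 6,066
15–64: 3,031 + 4,037 + 5,306 + 5,213 + 5,983 + 1,961 = 25,531
65+: 2,221 + 1,308 = 3,529
Youth dependency ratio = 6,066 / 25,531 × 100 = 23.8
Old-age dependency ratio = 3,529 / 25,531 × 100 = 13.8
Total dependency ratio = (6,066 + 3,529) / 25,531 × 100 = 9,595 / 25,531 × 100 = 37.6

Youth dependency ratio: 23.8
Old-age dependency ratio: 13.8
Total dependency ratio: 37.6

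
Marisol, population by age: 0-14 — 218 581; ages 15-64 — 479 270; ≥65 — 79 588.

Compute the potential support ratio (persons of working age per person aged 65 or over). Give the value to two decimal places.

Potential support ratio = 479 270 / 79 588 = 6.02

Potential support ratio: 6.02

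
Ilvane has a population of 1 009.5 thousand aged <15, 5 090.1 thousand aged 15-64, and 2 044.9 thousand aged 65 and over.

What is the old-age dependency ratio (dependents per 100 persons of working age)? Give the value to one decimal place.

Old-age dependency ratio = 2 044.9 / 5 090.1 × 100 = 40.2

Old-age dependency ratio: 40.2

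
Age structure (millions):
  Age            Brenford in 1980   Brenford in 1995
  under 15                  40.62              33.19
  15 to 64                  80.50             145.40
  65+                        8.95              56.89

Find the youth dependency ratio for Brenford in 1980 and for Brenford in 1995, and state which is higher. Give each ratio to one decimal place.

Brenford in 1980: 50.5
Brenford in 1995: 22.8
Higher: Brenford in 1980

Brenford in 1980: 40.62 / 80.50 × 100 = 50.5
Brenford in 1995: 33.19 / 145.40 × 100 = 22.8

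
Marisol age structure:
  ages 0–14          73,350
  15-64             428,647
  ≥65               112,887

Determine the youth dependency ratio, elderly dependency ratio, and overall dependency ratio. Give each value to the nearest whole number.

Youth dependency ratio = 73,350 / 428,647 × 100 = 17
Old-age dependency ratio = 112,887 / 428,647 × 100 = 26
Total dependency ratio = (73,350 + 112,887) / 428,647 × 100 = 186,237 / 428,647 × 100 = 43

Youth dependency ratio: 17
Old-age dependency ratio: 26
Total dependency ratio: 43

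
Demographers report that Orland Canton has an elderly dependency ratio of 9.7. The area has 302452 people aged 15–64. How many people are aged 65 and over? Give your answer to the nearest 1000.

Old-age dependency ratio = elderly / working-age × 100
9.7 = E / 302452 × 100
⇒ 29000

Aged 65 and over: 29000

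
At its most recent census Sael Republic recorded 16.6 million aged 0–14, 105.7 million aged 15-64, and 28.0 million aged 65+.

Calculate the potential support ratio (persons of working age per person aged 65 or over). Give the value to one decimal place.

Potential support ratio = 105.7 / 28.0 = 3.8

Potential support ratio: 3.8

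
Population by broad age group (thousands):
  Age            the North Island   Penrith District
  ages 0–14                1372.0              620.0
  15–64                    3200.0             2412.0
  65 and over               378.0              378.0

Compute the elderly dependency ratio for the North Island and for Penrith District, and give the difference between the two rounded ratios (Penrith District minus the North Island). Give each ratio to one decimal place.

the North Island: 11.8
Penrith District: 15.7
Difference: +3.9

the North Island: 378.0 / 3200.0 × 100 = 11.8
Penrith District: 378.0 / 2412.0 × 100 = 15.7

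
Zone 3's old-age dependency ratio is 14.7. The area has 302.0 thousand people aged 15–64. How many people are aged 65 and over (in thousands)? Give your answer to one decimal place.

Old-age dependency ratio = elderly / working-age × 100
14.7 = E / 302.0 × 100
⇒ 44.4

Aged 65 and over: 44.4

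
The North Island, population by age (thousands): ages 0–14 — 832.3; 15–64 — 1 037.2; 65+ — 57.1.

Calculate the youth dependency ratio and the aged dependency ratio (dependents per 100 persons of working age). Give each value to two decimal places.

Youth dependency ratio: 80.24
Old-age dependency ratio: 5.51

Youth dependency ratio = 832.3 / 1 037.2 × 100 = 80.24
Old-age dependency ratio = 57.1 / 1 037.2 × 100 = 5.51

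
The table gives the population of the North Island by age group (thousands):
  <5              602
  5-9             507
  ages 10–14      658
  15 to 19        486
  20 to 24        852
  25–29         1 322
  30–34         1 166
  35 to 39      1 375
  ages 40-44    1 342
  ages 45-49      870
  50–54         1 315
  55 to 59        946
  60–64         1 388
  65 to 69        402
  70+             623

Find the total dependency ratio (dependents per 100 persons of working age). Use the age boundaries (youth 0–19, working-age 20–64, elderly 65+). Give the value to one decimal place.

Total dependency ratio: 31.0

0–19: 602 + 507 + 658 + 486 = 2 253
20–64: 852 + 1 322 + 1 166 + 1 375 + 1 342 + 870 + 1 315 + 946 + 1 388 = 10 576
65+: 402 + 623 = 1 025
Total dependency ratio = (2 253 + 1 025) / 10 576 × 100 = 3 278 / 10 576 × 100 = 31.0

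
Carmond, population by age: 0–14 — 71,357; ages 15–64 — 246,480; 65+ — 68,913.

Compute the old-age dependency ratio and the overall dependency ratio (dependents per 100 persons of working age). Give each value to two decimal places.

Old-age dependency ratio = 68,913 / 246,480 × 100 = 27.96
Total dependency ratio = (71,357 + 68,913) / 246,480 × 100 = 140,270 / 246,480 × 100 = 56.91

Old-age dependency ratio: 27.96
Total dependency ratio: 56.91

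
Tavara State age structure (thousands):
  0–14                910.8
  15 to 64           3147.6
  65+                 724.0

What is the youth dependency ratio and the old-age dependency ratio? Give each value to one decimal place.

Youth dependency ratio: 28.9
Old-age dependency ratio: 23.0

Youth dependency ratio = 910.8 / 3147.6 × 100 = 28.9
Old-age dependency ratio = 724.0 / 3147.6 × 100 = 23.0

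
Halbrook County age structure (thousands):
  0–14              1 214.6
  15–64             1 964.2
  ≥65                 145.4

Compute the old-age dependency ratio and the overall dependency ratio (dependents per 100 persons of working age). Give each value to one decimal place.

Old-age dependency ratio = 145.4 / 1 964.2 × 100 = 7.4
Total dependency ratio = (1 214.6 + 145.4) / 1 964.2 × 100 = 1 360.0 / 1 964.2 × 100 = 69.2

Old-age dependency ratio: 7.4
Total dependency ratio: 69.2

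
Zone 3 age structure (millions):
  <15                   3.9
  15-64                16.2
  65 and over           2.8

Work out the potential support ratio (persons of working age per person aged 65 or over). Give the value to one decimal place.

Potential support ratio = 16.2 / 2.8 = 5.8

Potential support ratio: 5.8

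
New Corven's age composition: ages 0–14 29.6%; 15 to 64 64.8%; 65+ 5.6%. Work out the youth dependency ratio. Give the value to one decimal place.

Youth dependency ratio = 29.6 / 64.8 × 100 = 45.7

Youth dependency ratio: 45.7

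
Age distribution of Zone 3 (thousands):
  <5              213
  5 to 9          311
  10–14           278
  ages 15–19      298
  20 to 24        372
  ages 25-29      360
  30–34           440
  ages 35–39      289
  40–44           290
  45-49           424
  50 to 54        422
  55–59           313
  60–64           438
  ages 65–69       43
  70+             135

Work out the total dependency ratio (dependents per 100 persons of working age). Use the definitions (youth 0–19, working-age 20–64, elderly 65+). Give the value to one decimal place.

Total dependency ratio: 38.2

0–19: 213 + 311 + 278 + 298 = 1 100
20–64: 372 + 360 + 440 + 289 + 290 + 424 + 422 + 313 + 438 = 3 348
65+: 43 + 135 = 178
Total dependency ratio = (1 100 + 178) / 3 348 × 100 = 1 278 / 3 348 × 100 = 38.2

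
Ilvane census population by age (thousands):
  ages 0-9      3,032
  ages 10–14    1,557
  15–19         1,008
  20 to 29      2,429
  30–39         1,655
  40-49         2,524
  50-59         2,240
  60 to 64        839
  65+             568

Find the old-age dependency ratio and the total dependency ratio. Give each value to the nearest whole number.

0–14: 3,032 + 1,557 = 4,589
15–64: 1,008 + 2,429 + 1,655 + 2,524 + 2,240 + 839 = 10,695
65+: 568
Old-age dependency ratio = 568 / 10,695 × 100 = 5
Total dependency ratio = (4,589 + 568) / 10,695 × 100 = 5,157 / 10,695 × 100 = 48

Old-age dependency ratio: 5
Total dependency ratio: 48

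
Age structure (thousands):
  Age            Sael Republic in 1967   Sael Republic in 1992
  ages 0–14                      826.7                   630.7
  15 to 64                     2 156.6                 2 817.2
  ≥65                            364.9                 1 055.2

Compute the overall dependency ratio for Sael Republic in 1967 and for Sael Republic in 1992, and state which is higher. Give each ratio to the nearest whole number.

Sael Republic in 1967: 55
Sael Republic in 1992: 60
Higher: Sael Republic in 1992

Sael Republic in 1967: (826.7 + 364.9) / 2 156.6 × 100 = 1 191.6 / 2 156.6 × 100 = 55
Sael Republic in 1992: (630.7 + 1 055.2) / 2 817.2 × 100 = 1 685.9 / 2 817.2 × 100 = 60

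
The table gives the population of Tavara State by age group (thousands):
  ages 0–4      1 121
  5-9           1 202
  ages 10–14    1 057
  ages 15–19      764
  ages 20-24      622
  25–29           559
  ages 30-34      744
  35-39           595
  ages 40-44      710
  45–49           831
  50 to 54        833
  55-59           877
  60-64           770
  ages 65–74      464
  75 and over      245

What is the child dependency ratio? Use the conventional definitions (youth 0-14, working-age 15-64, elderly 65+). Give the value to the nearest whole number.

Youth dependency ratio: 46

0–14: 1 121 + 1 202 + 1 057 = 3 380
15–64: 764 + 622 + 559 + 744 + 595 + 710 + 831 + 833 + 877 + 770 = 7 305
65+: 464 + 245 = 709
Youth dependency ratio = 3 380 / 7 305 × 100 = 46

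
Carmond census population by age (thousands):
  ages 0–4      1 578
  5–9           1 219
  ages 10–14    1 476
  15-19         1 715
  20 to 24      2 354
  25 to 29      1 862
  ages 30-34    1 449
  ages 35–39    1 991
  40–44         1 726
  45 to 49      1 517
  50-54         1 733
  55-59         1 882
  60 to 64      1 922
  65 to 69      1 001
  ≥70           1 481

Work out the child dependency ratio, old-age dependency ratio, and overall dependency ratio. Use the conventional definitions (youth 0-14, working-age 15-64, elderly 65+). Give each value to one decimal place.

0–14: 1 578 + 1 219 + 1 476 = 4 273
15–64: 1 715 + 2 354 + 1 862 + 1 449 + 1 991 + 1 726 + 1 517 + 1 733 + 1 882 + 1 922 = 18 151
65+: 1 001 + 1 481 = 2 482
Youth dependency ratio = 4 273 / 18 151 × 100 = 23.5
Old-age dependency ratio = 2 482 / 18 151 × 100 = 13.7
Total dependency ratio = (4 273 + 2 482) / 18 151 × 100 = 6 755 / 18 151 × 100 = 37.2

Youth dependency ratio: 23.5
Old-age dependency ratio: 13.7
Total dependency ratio: 37.2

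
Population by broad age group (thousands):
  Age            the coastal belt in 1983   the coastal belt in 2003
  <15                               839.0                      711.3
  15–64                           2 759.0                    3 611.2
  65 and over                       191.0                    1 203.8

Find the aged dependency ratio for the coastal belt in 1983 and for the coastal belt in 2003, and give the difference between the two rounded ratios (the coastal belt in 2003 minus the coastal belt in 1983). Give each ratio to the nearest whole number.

the coastal belt in 1983: 7
the coastal belt in 2003: 33
Difference: +26

the coastal belt in 1983: 191.0 / 2 759.0 × 100 = 7
the coastal belt in 2003: 1 203.8 / 3 611.2 × 100 = 33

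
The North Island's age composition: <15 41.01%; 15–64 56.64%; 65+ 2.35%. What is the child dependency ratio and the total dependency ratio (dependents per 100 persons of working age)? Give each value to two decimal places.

Youth dependency ratio = 41.01 / 56.64 × 100 = 72.40
Total dependency ratio = (41.01 + 2.35) / 56.64 × 100 = 43.36 / 56.64 × 100 = 76.55

Youth dependency ratio: 72.40
Total dependency ratio: 76.55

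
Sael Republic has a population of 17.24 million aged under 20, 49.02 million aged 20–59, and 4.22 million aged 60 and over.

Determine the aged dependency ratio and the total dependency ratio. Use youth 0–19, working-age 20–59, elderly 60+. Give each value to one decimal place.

Old-age dependency ratio = 4.22 / 49.02 × 100 = 8.6
Total dependency ratio = (17.24 + 4.22) / 49.02 × 100 = 21.46 / 49.02 × 100 = 43.8

Old-age dependency ratio: 8.6
Total dependency ratio: 43.8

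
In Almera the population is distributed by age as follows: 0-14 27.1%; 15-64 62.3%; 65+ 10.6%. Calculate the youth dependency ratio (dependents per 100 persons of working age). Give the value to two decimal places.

Youth dependency ratio = 27.1 / 62.3 × 100 = 43.50

Youth dependency ratio: 43.50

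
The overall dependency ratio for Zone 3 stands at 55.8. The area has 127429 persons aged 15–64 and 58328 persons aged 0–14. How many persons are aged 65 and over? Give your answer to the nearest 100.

Total dependency ratio = (youth + elderly) / working-age × 100
55.8 = (58328 + E) / 127429 × 100
⇒ 12800

Aged 65 and over: 12800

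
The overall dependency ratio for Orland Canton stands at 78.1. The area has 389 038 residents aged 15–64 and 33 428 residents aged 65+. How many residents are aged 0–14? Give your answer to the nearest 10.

Total dependency ratio = (youth + elderly) / working-age × 100
78.1 = (Y + 33 428) / 389 038 × 100
⇒ 270 410

Aged 0–14: 270 410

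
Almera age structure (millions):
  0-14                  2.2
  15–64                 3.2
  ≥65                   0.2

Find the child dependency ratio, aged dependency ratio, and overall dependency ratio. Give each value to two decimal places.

Youth dependency ratio: 68.75
Old-age dependency ratio: 6.25
Total dependency ratio: 75.00

Youth dependency ratio = 2.2 / 3.2 × 100 = 68.75
Old-age dependency ratio = 0.2 / 3.2 × 100 = 6.25
Total dependency ratio = (2.2 + 0.2) / 3.2 × 100 = 2.4 / 3.2 × 100 = 75.00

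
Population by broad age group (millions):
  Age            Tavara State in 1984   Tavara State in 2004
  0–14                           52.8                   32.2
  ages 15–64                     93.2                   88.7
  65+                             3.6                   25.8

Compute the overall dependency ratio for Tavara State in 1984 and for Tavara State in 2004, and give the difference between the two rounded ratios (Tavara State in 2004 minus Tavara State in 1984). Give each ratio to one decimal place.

Tavara State in 1984: (52.8 + 3.6) / 93.2 × 100 = 56.4 / 93.2 × 100 = 60.5
Tavara State in 2004: (32.2 + 25.8) / 88.7 × 100 = 58.0 / 88.7 × 100 = 65.4

Tavara State in 1984: 60.5
Tavara State in 2004: 65.4
Difference: +4.9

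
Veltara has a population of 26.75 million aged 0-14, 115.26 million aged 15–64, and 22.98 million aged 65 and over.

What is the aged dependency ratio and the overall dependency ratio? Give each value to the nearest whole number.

Old-age dependency ratio = 22.98 / 115.26 × 100 = 20
Total dependency ratio = (26.75 + 22.98) / 115.26 × 100 = 49.73 / 115.26 × 100 = 43

Old-age dependency ratio: 20
Total dependency ratio: 43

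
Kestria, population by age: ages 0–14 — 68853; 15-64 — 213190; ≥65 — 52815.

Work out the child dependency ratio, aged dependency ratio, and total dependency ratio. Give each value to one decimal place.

Youth dependency ratio: 32.3
Old-age dependency ratio: 24.8
Total dependency ratio: 57.1

Youth dependency ratio = 68853 / 213190 × 100 = 32.3
Old-age dependency ratio = 52815 / 213190 × 100 = 24.8
Total dependency ratio = (68853 + 52815) / 213190 × 100 = 121668 / 213190 × 100 = 57.1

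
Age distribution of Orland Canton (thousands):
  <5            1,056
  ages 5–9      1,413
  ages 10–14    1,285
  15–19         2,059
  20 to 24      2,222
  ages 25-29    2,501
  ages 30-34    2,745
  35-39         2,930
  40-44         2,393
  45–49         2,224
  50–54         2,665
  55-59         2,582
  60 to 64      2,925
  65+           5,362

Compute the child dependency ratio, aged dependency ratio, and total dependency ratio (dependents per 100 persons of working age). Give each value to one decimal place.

0–14: 1,056 + 1,413 + 1,285 = 3,754
15–64: 2,059 + 2,222 + 2,501 + 2,745 + 2,930 + 2,393 + 2,224 + 2,665 + 2,582 + 2,925 = 25,246
65+: 5,362
Youth dependency ratio = 3,754 / 25,246 × 100 = 14.9
Old-age dependency ratio = 5,362 / 25,246 × 100 = 21.2
Total dependency ratio = (3,754 + 5,362) / 25,246 × 100 = 9,116 / 25,246 × 100 = 36.1

Youth dependency ratio: 14.9
Old-age dependency ratio: 21.2
Total dependency ratio: 36.1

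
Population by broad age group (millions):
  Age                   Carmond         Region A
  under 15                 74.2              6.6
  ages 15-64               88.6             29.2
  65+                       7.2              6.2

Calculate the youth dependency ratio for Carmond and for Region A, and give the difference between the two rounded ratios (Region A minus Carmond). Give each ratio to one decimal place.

Carmond: 74.2 / 88.6 × 100 = 83.7
Region A: 6.6 / 29.2 × 100 = 22.6

Carmond: 83.7
Region A: 22.6
Difference: -61.1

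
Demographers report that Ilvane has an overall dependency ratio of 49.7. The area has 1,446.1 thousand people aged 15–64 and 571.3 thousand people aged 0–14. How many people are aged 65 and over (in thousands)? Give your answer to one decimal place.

Aged 65 and over: 147.4

Total dependency ratio = (youth + elderly) / working-age × 100
49.7 = (571.3 + E) / 1,446.1 × 100
⇒ 147.4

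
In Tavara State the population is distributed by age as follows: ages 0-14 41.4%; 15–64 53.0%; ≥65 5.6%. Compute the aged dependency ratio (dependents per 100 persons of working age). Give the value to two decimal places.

Old-age dependency ratio: 10.57

Old-age dependency ratio = 5.6 / 53.0 × 100 = 10.57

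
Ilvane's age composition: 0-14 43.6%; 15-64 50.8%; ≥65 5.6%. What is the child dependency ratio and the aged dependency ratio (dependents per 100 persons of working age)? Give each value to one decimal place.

Youth dependency ratio = 43.6 / 50.8 × 100 = 85.8
Old-age dependency ratio = 5.6 / 50.8 × 100 = 11.0

Youth dependency ratio: 85.8
Old-age dependency ratio: 11.0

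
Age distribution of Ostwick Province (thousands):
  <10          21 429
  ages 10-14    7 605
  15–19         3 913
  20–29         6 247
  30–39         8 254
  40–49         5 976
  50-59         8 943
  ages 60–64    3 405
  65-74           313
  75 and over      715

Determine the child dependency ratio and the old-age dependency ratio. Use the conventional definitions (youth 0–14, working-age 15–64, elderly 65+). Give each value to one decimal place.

Youth dependency ratio: 79.0
Old-age dependency ratio: 2.8

0–14: 21 429 + 7 605 = 29 034
15–64: 3 913 + 6 247 + 8 254 + 5 976 + 8 943 + 3 405 = 36 738
65+: 313 + 715 = 1 028
Youth dependency ratio = 29 034 / 36 738 × 100 = 79.0
Old-age dependency ratio = 1 028 / 36 738 × 100 = 2.8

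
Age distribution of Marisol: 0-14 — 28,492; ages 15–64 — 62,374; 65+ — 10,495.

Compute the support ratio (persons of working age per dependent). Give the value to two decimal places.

Support ratio = 62,374 / (28,492 + 10,495) = 62,374 / 38,987 = 1.60

Support ratio: 1.60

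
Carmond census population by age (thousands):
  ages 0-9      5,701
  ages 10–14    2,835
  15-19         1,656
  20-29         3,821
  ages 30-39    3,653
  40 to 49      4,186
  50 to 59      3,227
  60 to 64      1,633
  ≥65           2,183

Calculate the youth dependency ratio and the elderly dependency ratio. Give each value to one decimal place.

Youth dependency ratio: 47.0
Old-age dependency ratio: 12.0

0–14: 5,701 + 2,835 = 8,536
15–64: 1,656 + 3,821 + 3,653 + 4,186 + 3,227 + 1,633 = 18,176
65+: 2,183
Youth dependency ratio = 8,536 / 18,176 × 100 = 47.0
Old-age dependency ratio = 2,183 / 18,176 × 100 = 12.0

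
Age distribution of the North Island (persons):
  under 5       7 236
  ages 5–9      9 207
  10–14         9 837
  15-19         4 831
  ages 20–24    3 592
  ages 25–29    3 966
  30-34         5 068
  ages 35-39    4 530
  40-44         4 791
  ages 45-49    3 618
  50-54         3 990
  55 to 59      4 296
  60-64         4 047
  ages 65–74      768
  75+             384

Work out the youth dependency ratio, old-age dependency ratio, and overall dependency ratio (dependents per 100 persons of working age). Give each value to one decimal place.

0–14: 7 236 + 9 207 + 9 837 = 26 280
15–64: 4 831 + 3 592 + 3 966 + 5 068 + 4 530 + 4 791 + 3 618 + 3 990 + 4 296 + 4 047 = 42 729
65+: 768 + 384 = 1 152
Youth dependency ratio = 26 280 / 42 729 × 100 = 61.5
Old-age dependency ratio = 1 152 / 42 729 × 100 = 2.7
Total dependency ratio = (26 280 + 1 152) / 42 729 × 100 = 27 432 / 42 729 × 100 = 64.2

Youth dependency ratio: 61.5
Old-age dependency ratio: 2.7
Total dependency ratio: 64.2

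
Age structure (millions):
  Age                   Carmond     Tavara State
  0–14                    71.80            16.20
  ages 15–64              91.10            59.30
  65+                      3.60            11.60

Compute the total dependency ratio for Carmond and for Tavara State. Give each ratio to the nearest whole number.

Carmond: 83
Tavara State: 47

Carmond: (71.80 + 3.60) / 91.10 × 100 = 75.40 / 91.10 × 100 = 83
Tavara State: (16.20 + 11.60) / 59.30 × 100 = 27.80 / 59.30 × 100 = 47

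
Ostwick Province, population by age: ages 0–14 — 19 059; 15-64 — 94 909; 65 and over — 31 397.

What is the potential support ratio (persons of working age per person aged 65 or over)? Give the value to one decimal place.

Potential support ratio = 94 909 / 31 397 = 3.0

Potential support ratio: 3.0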